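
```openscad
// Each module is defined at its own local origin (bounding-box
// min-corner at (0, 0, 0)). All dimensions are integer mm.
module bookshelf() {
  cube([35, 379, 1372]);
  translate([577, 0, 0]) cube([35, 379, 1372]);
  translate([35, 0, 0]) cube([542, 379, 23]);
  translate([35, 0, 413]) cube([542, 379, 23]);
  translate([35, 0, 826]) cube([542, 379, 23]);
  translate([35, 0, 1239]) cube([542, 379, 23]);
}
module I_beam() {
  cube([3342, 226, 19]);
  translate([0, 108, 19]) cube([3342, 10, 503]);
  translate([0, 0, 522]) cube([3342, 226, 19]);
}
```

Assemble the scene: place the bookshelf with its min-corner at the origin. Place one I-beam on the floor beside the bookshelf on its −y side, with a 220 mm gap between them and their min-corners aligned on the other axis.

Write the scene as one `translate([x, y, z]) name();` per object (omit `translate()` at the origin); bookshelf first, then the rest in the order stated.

bookshelf();
translate([0, -446, 0]) I_beam();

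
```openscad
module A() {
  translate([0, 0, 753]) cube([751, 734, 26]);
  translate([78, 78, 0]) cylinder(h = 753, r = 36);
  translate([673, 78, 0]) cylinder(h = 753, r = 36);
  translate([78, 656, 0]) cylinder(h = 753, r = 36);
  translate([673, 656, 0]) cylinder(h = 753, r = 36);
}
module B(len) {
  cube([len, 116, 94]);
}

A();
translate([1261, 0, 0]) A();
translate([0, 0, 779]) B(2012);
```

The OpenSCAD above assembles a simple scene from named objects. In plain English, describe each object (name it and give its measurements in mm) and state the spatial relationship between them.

A is a rectangular dining table. The top is 751×734×26 mm with its upper surface at z = 779 mm. It stands on four round legs of 72 mm diameter, each leg's bounding box inset 42 mm from the nearest pair of top edges, running from the floor to the underside of the top.

B is a rectangular beam 2012 mm long (x), 116 mm deep (y), 94 mm thick (z).

The beam spans the tops of two tables placed 510 mm apart, resting at z = 779 mm.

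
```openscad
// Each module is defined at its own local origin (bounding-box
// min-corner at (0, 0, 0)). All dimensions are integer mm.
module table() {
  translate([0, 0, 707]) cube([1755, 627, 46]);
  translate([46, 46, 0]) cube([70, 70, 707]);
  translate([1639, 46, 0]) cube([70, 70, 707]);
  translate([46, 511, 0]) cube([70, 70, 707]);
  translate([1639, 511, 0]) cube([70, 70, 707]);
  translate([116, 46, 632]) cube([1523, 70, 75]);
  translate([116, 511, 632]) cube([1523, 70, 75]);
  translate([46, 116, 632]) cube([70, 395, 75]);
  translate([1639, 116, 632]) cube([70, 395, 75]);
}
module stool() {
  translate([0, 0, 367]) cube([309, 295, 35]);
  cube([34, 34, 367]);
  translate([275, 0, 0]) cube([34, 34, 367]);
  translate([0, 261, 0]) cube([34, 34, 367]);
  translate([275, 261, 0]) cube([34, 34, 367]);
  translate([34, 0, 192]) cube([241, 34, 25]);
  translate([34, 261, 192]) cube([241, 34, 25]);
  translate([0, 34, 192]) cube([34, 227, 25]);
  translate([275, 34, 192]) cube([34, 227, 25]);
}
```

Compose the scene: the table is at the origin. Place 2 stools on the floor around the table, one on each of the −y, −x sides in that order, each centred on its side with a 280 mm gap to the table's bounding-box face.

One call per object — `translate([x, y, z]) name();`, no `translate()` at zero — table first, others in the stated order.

table();
translate([723, -575, 0]) stool();
translate([-589, 166, 0]) stool();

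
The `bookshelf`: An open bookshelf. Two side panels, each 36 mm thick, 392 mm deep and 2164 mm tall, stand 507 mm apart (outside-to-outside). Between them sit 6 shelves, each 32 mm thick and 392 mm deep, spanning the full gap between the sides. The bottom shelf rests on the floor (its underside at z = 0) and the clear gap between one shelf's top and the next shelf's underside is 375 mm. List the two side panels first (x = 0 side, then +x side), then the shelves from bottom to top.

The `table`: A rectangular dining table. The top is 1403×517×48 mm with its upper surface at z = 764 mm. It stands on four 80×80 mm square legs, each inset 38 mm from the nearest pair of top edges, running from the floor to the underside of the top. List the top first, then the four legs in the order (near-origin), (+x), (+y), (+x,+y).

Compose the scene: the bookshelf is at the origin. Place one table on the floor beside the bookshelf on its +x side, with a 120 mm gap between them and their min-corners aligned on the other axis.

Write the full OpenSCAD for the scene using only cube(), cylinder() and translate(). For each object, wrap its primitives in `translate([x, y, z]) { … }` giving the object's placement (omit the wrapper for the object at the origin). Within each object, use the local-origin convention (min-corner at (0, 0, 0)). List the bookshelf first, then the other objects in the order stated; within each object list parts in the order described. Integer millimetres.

cube([36, 392, 2164]);
translate([471, 0, 0]) cube([36, 392, 2164]);
translate([36, 0, 0]) cube([435, 392, 32]);
translate([36, 0, 407]) cube([435, 392, 32]);
translate([36, 0, 814]) cube([435, 392, 32]);
translate([36, 0, 1221]) cube([435, 392, 32]);
translate([36, 0, 1628]) cube([435, 392, 32]);
translate([36, 0, 2035]) cube([435, 392, 32]);
translate([627, 0, 0]) {
  translate([0, 0, 716]) cube([1403, 517, 48]);
  translate([38, 38, 0]) cube([80, 80, 716]);
  translate([1285, 38, 0]) cube([80, 80, 716]);
  translate([38, 399, 0]) cube([80, 80, 716]);
  translate([1285, 399, 0]) cube([80, 80, 716]);
}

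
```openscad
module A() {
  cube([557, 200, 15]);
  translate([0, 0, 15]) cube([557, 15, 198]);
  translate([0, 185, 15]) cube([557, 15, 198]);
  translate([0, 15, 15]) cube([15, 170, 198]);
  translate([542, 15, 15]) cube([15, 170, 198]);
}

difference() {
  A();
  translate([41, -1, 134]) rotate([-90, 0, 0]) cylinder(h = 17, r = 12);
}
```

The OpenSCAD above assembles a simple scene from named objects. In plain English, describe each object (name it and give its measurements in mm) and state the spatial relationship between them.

A is an open storage box with external size 557×200×213 mm and wall thickness 15 mm (the base is also 15 mm thick). The base covers the whole footprint; the four walls stand on the base, with the y-facing walls full-width and the x-facing walls fitting between their inner faces.

The open box has a circular hole of radius 12 mm through its front wall, centred at (x = 41, z = 134).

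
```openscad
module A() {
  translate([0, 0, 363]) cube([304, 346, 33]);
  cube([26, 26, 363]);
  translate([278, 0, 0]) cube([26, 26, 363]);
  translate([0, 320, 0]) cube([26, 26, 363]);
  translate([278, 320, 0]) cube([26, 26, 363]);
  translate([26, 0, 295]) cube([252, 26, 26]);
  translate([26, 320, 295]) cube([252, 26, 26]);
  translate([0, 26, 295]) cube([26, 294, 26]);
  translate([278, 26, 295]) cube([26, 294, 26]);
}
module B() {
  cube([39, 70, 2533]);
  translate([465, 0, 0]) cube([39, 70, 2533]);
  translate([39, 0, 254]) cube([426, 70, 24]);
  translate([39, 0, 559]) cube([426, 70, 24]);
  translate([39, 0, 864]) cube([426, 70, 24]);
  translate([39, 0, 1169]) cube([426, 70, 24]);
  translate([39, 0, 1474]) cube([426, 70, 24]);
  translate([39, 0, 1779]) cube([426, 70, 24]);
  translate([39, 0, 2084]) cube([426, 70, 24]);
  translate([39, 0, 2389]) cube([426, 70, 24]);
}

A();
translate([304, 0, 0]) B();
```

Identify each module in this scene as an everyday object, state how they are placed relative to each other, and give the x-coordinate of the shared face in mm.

The stool's +x face and the ladder's −x face are both at x = 304 mm.

A is a stool. B is a ladder. The ladder is against the stool's +x side, with their −y faces flush. The x-coordinate of the shared face is 304 mm.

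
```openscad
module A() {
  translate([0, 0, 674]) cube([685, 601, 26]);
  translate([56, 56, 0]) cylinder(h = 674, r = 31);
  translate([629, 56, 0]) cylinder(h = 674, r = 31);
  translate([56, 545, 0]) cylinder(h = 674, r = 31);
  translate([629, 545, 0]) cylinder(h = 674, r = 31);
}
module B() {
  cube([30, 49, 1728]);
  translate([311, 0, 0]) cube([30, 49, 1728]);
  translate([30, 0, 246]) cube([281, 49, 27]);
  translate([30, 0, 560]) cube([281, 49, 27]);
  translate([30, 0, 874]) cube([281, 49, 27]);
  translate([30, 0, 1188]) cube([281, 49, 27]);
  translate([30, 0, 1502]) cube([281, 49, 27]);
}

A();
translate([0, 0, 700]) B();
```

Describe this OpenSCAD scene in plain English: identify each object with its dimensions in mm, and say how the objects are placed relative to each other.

A is a rectangular dining table. The top is 685×601×26 mm with its upper surface at z = 700 mm. It stands on four round legs of 62 mm diameter, each leg's bounding box inset 25 mm from the nearest pair of top edges, running from the floor to the underside of the top.

B is a straight ladder. Two 30×49 mm vertical rails, 1728 mm tall, stand 341 mm apart (outside-to-outside) with their front faces coplanar on the −y side. 5 rungs, each 49 mm deep and 27 mm tall, span between the inner faces of the rails, front faces flush with the rails. The lowest rung's underside is at z = 246 mm and rungs are spaced 314 mm apart (underside to underside).

The ladder is on top of the table.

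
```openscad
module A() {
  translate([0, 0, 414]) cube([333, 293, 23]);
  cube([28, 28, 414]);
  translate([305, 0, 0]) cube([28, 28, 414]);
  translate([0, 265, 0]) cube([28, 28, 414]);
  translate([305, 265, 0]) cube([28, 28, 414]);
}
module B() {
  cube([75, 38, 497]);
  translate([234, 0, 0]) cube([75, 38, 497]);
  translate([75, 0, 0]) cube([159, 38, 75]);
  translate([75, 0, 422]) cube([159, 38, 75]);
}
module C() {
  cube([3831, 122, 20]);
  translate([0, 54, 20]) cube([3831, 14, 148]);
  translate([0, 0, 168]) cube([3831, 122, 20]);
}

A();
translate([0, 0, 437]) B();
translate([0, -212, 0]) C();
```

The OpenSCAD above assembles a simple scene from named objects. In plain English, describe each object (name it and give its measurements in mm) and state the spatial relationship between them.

A is a simple wooden stool: a rectangular seat 333 mm (x) by 293 mm (y), 23 mm thick, top face at z = 437 mm, on four square legs, each 28×28 mm in cross-section. The legs rest on z = 0, each flush with a corner of the seat.

B is a picture frame with a 159×347 mm rectangular opening (x by z) and a uniform 75 mm border on every side. Frame depth is 38 mm along y. It is built from two vertical stiles running the full outside height and two horizontal rails spanning the gap between the stiles.

C is an I-beam lying along x, 3831 mm long. Overall section height 188 mm. Two flanges 122 mm wide (y) and 20 mm thick, one on the floor and one at the top; a web 14 mm thick runs between them, centred on the flange width.

The picture frame is on top of the stool. The I-beam is on the floor beside the stool on its −y side.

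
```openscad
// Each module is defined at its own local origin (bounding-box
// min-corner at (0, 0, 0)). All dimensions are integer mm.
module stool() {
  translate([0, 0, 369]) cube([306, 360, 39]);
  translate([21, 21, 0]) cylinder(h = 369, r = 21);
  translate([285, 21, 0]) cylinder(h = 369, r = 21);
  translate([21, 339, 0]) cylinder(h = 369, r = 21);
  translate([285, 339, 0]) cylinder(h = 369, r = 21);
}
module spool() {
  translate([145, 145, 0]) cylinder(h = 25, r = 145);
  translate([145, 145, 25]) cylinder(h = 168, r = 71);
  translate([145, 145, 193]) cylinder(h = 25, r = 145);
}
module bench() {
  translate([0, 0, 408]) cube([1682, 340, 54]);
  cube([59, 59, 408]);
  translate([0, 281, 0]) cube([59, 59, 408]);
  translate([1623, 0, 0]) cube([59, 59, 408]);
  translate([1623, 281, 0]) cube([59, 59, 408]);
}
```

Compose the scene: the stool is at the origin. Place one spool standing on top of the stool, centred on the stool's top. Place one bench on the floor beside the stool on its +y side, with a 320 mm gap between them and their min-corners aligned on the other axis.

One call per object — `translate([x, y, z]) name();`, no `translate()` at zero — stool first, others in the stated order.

stool();
translate([8, 35, 408]) spool();
translate([0, 680, 0]) bench();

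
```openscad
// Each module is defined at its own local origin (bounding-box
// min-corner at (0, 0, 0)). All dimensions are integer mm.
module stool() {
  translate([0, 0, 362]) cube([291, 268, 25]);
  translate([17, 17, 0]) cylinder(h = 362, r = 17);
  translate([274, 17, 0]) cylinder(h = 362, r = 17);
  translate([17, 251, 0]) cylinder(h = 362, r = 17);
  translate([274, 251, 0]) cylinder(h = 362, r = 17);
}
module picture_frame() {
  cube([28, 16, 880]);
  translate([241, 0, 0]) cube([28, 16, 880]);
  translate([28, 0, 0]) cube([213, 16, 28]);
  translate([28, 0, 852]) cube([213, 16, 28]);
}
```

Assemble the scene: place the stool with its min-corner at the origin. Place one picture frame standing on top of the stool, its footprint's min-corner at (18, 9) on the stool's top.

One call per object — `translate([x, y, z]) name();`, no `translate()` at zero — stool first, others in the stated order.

stool();
translate([18, 9, 387]) picture_frame();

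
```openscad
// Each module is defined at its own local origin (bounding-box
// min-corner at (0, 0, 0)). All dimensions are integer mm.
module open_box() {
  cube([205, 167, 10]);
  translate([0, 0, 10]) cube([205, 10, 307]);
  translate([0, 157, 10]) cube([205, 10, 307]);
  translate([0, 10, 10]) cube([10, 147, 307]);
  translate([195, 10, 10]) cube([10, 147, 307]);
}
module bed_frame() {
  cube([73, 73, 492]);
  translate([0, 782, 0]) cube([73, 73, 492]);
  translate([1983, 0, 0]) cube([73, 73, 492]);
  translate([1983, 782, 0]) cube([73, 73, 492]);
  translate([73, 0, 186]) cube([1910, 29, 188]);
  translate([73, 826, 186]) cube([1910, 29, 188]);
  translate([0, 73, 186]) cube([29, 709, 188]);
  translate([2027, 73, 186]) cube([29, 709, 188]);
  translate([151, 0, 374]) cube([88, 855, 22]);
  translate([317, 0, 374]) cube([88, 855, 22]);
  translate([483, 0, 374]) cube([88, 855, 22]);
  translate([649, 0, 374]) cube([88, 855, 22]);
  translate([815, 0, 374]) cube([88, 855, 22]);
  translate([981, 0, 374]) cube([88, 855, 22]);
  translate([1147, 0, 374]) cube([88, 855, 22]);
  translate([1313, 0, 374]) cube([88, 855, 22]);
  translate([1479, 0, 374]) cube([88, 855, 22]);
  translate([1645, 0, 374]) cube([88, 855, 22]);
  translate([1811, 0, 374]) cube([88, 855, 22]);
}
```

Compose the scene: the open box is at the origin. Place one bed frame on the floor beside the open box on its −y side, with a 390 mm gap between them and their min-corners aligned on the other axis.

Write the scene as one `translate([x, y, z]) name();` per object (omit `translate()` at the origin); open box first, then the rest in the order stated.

open_box();
translate([0, -1245, 0]) bed_frame();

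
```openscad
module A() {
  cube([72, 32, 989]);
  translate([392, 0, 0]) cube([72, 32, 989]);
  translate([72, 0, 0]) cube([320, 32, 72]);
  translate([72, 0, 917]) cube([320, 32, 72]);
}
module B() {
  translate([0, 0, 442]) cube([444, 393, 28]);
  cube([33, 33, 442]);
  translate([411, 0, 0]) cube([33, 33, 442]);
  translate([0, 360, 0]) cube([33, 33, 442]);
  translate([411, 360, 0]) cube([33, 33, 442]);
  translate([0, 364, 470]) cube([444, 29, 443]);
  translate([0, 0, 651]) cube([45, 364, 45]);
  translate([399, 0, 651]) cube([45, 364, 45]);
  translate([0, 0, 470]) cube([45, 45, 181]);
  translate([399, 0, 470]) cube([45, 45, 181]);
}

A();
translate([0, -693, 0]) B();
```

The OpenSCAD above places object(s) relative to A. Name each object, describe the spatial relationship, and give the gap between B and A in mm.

The chair's nearest face is 300 mm from the picture frame's −y face.

A is a picture frame. B is a chair. The chair is on the floor beside the picture frame on its −y side. The gap between the chair and the picture frame is 300 mm.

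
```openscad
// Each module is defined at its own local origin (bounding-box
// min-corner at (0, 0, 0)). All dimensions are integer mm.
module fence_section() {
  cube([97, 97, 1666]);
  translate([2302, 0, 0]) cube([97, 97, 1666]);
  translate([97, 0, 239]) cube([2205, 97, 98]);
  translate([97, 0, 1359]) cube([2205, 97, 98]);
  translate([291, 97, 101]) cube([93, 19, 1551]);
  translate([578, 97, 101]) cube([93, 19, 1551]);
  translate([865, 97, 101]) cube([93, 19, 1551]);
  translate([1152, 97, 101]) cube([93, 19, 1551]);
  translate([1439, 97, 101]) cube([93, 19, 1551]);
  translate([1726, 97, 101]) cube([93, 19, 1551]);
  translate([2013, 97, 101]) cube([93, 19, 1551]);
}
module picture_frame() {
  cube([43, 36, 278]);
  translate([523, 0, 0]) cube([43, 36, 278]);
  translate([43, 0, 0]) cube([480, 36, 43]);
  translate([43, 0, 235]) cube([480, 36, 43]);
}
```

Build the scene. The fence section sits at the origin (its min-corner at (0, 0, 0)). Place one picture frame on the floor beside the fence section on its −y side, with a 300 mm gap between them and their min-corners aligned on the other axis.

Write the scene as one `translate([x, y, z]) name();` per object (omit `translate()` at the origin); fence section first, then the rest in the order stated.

fence_section();
translate([0, -336, 0]) picture_frame();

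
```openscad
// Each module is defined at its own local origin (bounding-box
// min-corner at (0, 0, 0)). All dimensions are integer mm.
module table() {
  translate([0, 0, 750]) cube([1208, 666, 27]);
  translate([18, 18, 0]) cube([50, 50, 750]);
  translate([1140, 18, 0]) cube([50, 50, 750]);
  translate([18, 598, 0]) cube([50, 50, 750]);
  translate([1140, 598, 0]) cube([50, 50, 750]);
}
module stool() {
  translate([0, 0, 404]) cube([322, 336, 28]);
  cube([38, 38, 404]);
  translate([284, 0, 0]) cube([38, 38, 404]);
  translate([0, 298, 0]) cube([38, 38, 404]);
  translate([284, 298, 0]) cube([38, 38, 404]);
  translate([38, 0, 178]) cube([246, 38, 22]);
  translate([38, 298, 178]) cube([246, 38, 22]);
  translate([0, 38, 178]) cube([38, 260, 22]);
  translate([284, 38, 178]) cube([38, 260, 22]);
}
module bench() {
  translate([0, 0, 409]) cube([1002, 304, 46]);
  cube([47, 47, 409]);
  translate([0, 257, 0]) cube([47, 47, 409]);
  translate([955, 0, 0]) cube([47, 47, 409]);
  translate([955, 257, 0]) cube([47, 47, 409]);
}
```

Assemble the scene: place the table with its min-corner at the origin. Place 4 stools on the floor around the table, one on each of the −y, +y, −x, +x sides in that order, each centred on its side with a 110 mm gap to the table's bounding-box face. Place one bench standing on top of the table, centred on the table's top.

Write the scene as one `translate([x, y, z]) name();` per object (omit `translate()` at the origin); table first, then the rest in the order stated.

table();
translate([443, -446, 0]) stool();
translate([443, 776, 0]) stool();
translate([-432, 165, 0]) stool();
translate([1318, 165, 0]) stool();
translate([103, 181, 777]) bench();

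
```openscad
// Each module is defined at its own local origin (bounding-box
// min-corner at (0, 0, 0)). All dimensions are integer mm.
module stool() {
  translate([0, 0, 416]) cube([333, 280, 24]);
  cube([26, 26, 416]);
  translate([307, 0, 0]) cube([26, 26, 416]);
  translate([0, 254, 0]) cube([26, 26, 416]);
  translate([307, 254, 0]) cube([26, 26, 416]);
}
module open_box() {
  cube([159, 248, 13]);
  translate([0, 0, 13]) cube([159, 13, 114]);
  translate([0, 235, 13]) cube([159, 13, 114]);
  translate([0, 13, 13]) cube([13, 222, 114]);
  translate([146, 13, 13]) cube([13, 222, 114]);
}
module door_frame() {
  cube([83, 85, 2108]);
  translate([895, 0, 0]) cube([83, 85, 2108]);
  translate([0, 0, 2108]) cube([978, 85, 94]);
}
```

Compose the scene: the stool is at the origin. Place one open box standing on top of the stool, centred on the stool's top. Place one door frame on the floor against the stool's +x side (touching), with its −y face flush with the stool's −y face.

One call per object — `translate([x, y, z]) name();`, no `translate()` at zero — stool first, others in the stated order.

stool();
translate([87, 16, 440]) open_box();
translate([333, 0, 0]) door_frame();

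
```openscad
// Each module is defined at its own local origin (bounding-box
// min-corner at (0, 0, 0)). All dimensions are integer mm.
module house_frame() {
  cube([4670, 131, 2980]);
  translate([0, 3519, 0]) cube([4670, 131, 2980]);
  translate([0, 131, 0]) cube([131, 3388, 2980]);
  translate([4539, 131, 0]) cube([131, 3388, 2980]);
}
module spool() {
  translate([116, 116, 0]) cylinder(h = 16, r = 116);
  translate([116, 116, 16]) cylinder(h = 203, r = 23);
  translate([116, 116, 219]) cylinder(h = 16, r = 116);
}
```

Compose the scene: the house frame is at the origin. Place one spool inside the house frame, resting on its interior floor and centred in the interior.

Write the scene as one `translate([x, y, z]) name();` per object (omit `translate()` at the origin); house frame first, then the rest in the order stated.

house_frame();
translate([2219, 1709, 0]) spool();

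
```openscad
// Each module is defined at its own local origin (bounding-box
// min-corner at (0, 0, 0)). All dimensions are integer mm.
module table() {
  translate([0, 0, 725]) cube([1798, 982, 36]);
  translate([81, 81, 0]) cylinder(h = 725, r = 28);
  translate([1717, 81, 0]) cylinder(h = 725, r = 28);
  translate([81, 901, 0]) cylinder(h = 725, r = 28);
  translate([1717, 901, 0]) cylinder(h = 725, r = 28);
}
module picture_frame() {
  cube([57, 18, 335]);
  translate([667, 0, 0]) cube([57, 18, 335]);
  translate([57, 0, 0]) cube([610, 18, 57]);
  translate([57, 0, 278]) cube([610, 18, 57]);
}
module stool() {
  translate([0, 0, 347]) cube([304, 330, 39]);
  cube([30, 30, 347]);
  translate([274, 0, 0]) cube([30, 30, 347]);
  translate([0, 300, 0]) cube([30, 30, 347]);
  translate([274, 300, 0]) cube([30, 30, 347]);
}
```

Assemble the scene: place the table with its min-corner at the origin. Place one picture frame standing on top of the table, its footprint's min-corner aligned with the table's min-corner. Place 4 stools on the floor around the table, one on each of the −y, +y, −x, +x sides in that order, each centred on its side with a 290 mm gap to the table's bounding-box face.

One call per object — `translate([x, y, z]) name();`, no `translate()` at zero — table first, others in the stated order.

table();
translate([0, 0, 761]) picture_frame();
translate([747, -620, 0]) stool();
translate([747, 1272, 0]) stool();
translate([-594, 326, 0]) stool();
translate([2088, 326, 0]) stool();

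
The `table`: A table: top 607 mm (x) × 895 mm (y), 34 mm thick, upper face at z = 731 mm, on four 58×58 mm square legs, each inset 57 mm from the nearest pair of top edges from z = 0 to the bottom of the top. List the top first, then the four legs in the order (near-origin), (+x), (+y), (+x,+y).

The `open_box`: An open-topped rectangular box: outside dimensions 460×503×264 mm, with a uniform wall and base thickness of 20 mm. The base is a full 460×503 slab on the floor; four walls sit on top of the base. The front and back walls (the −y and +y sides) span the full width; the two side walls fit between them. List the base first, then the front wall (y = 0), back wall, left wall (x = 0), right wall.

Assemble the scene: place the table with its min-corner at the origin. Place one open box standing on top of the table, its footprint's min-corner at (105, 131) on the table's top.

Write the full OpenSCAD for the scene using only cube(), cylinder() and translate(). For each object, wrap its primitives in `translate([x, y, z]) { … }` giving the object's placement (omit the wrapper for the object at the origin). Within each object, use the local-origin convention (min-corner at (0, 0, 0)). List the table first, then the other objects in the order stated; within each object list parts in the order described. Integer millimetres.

translate([0, 0, 697]) cube([607, 895, 34]);
translate([57, 57, 0]) cube([58, 58, 697]);
translate([492, 57, 0]) cube([58, 58, 697]);
translate([57, 780, 0]) cube([58, 58, 697]);
translate([492, 780, 0]) cube([58, 58, 697]);
translate([105, 131, 731]) {
  cube([460, 503, 20]);
  translate([0, 0, 20]) cube([460, 20, 244]);
  translate([0, 483, 20]) cube([460, 20, 244]);
  translate([0, 20, 20]) cube([20, 463, 244]);
  translate([440, 20, 20]) cube([20, 463, 244]);
}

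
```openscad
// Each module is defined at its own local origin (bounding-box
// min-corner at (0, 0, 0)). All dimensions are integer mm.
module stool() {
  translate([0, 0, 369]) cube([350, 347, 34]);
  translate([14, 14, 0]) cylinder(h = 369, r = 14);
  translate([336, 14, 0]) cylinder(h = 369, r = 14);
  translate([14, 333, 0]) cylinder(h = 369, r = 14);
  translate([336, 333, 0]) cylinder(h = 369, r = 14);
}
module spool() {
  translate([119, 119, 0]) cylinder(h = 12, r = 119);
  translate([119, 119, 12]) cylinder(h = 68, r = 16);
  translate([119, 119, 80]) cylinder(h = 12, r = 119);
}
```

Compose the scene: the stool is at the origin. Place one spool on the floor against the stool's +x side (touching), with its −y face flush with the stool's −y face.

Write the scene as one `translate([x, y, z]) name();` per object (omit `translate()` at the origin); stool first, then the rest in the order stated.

stool();
translate([350, 0, 0]) spool();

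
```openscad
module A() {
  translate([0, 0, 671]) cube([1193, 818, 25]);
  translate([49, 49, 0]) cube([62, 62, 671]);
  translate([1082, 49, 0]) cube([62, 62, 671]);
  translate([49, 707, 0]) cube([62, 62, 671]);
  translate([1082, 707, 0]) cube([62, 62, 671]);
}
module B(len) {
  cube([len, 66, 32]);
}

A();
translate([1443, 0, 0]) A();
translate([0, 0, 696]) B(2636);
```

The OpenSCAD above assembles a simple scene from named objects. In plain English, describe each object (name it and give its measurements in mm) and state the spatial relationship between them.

A is a table: top 1193 mm (x) × 818 mm (y), 25 mm thick, upper face at z = 696 mm, on four 62×62 mm square legs, each inset 49 mm from the nearest pair of top edges, running from z = 0 to the bottom of the top.

B is a rectangular beam 2636 mm long (x), 66 mm deep (y), 32 mm thick (z).

The beam spans the tops of two tables placed 250 mm apart, resting at z = 696 mm.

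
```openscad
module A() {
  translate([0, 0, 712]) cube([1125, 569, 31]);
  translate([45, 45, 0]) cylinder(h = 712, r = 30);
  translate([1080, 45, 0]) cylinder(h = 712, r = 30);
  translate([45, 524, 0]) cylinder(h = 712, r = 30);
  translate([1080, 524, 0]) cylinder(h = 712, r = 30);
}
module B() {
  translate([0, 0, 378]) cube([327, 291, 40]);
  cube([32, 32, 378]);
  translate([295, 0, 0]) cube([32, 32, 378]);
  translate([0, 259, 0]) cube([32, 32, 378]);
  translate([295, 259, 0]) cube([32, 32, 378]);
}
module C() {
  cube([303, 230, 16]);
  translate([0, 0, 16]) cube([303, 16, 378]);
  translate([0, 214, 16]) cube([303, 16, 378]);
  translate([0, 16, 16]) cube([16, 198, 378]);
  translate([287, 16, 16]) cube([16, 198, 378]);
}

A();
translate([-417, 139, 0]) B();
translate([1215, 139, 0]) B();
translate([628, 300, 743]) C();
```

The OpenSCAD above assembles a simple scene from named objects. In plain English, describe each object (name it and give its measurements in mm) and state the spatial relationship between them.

A is a rectangular dining table. The top is 1125×569×31 mm with its upper surface at z = 743 mm. It stands on four round legs of 60 mm diameter, each leg's bounding box inset 15 mm from the nearest pair of top edges, running from the floor to the underside of the top.

B is a four-legged stool. The seat is a 327×291×40 mm slab whose top surface is at z = 418 mm; four square legs, each 32×32 mm in cross-section, run from the floor (z = 0) to the underside of the seat, each flush with a corner of the seat.

C is an open-topped rectangular box: outside dimensions 303×230×394 mm, with a uniform wall and base thickness of 16 mm. The base is a full 303×230 slab on the floor; four walls sit on top of the base. The front and back walls (the −y and +y sides) span the full width; the two side walls fit between them.

Two stools sit around the table at the −x, +x sides. The open box is on top of the table.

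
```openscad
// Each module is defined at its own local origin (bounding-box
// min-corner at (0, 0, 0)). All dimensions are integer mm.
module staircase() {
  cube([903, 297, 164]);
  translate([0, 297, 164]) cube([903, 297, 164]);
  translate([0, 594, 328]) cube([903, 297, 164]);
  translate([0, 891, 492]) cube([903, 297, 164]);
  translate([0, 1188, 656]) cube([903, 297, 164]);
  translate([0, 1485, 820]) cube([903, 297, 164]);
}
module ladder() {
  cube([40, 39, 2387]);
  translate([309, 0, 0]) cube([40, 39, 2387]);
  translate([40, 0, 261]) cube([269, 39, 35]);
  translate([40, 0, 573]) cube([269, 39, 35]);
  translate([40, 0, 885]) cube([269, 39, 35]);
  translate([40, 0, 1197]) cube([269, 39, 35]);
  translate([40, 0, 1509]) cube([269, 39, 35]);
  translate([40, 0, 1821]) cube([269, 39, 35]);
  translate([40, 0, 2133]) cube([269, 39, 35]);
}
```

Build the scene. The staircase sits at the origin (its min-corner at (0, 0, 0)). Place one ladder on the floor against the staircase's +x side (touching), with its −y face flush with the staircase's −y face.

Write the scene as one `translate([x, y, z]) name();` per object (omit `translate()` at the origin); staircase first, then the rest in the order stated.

staircase();
translate([903, 0, 0]) ladder();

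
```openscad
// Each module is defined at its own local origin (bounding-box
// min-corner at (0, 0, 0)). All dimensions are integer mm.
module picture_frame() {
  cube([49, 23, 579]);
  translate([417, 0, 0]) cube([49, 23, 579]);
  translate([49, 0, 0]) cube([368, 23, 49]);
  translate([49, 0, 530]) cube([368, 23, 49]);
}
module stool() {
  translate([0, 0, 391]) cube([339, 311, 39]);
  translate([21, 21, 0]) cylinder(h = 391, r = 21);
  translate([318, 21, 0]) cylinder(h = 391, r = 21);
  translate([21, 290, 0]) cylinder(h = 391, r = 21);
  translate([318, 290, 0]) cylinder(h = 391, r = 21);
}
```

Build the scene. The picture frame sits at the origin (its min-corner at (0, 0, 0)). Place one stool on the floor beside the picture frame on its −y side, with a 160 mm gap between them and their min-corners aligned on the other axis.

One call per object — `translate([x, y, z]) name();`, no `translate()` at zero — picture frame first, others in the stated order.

picture_frame();
translate([0, -471, 0]) stool();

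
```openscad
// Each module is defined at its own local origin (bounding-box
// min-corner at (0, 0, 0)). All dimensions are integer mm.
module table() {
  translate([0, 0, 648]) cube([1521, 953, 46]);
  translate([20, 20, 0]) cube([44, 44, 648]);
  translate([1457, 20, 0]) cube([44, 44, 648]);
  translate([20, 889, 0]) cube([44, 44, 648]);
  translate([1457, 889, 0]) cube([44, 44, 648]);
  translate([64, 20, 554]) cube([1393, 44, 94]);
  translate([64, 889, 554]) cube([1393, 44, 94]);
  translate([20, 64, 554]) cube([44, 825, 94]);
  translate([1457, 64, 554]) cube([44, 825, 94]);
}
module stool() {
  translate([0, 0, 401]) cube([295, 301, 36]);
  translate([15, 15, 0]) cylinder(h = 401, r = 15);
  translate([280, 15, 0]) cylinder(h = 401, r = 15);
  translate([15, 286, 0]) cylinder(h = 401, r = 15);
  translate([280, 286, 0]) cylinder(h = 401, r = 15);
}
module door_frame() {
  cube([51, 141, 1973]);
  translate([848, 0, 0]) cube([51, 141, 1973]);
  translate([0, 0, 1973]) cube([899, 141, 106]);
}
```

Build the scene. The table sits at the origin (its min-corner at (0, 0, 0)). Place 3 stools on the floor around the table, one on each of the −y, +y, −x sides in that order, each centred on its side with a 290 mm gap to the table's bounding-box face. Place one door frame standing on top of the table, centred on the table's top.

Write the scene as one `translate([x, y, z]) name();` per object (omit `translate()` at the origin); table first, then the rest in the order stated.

table();
translate([613, -591, 0]) stool();
translate([613, 1243, 0]) stool();
translate([-585, 326, 0]) stool();
translate([311, 406, 694]) door_frame();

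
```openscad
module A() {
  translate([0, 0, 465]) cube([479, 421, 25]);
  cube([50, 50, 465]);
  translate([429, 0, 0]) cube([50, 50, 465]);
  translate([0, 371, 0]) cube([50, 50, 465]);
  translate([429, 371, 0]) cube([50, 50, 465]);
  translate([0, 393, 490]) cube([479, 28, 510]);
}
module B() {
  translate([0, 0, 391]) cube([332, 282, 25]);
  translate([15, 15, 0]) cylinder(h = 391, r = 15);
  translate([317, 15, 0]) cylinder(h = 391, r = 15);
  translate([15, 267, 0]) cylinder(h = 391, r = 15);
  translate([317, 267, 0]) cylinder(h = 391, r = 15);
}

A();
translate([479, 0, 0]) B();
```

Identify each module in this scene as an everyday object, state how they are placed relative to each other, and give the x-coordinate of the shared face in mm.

The chair's +x face and the stool's −x face are both at x = 479 mm.

A is a chair. B is a stool. The stool is against the chair's +x side, with their −y faces flush. The x-coordinate of the shared face is 479 mm.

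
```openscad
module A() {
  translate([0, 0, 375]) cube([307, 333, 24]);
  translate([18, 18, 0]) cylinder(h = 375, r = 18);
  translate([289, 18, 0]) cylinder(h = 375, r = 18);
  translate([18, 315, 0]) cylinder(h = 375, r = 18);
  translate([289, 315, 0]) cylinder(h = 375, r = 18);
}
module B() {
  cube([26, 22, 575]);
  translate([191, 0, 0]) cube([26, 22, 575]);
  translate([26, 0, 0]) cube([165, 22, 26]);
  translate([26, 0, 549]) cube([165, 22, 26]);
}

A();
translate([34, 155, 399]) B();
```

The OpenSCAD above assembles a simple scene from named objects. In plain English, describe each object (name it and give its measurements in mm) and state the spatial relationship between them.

A is a simple wooden stool: a rectangular seat 307 mm (x) by 333 mm (y), 24 mm thick, top face at z = 399 mm, on four round legs, each 36 mm in diameter. The legs rest on z = 0, each leg's axis is inset half a diameter from the nearest pair of seat edges (so the leg's bounding box is flush with the corner).

B is a rectangular picture frame lying in the x–z plane (depth along y). The opening is 165 mm wide (x) by 523 mm tall (z), surrounded by a border 26 mm wide on all four sides. The frame is 22 mm deep and is made of two full-height vertical stiles with two horizontal rails fitted between them.

The picture frame is on top of the stool.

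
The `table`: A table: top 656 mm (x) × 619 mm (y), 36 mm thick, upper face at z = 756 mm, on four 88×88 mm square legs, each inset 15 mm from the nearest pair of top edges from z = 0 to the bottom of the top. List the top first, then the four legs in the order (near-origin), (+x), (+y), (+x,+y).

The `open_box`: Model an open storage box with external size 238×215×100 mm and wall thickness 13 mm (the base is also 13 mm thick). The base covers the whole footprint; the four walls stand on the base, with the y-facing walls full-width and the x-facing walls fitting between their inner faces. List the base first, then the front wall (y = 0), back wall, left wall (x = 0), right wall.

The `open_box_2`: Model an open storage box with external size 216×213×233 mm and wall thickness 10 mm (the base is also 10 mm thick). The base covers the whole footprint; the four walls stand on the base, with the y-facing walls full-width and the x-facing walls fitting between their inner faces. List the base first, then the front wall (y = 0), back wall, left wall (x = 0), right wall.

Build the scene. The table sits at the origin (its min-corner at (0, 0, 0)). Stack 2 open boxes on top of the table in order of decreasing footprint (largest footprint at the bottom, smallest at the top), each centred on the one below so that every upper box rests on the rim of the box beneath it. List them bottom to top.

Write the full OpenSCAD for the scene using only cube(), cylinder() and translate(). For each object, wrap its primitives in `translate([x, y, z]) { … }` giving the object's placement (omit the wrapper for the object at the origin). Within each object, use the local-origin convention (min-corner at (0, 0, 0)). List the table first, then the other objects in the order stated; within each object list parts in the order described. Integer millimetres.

translate([0, 0, 720]) cube([656, 619, 36]);
translate([15, 15, 0]) cube([88, 88, 720]);
translate([553, 15, 0]) cube([88, 88, 720]);
translate([15, 516, 0]) cube([88, 88, 720]);
translate([553, 516, 0]) cube([88, 88, 720]);
translate([209, 202, 756]) {
  cube([238, 215, 13]);
  translate([0, 0, 13]) cube([238, 13, 87]);
  translate([0, 202, 13]) cube([238, 13, 87]);
  translate([0, 13, 13]) cube([13, 189, 87]);
  translate([225, 13, 13]) cube([13, 189, 87]);
}
translate([220, 203, 856]) {
  cube([216, 213, 10]);
  translate([0, 0, 10]) cube([216, 10, 223]);
  translate([0, 203, 10]) cube([216, 10, 223]);
  translate([0, 10, 10]) cube([10, 193, 223]);
  translate([206, 10, 10]) cube([10, 193, 223]);
}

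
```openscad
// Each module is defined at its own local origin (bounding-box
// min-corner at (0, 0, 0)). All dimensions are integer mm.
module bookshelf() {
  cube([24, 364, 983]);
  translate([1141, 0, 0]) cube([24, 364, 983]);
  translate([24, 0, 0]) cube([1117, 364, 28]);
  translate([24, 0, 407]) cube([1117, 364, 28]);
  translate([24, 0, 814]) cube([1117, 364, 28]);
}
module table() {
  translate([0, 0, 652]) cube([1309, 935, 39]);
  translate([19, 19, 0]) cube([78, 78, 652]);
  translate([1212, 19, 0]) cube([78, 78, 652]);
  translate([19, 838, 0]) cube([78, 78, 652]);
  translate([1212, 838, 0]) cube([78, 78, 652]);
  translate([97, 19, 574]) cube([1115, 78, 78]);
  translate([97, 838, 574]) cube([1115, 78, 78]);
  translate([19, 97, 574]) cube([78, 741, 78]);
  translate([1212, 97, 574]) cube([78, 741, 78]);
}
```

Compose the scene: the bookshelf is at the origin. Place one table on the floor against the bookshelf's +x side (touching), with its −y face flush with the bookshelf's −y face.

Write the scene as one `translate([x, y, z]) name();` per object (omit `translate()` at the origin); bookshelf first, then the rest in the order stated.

bookshelf();
translate([1165, 0, 0]) table();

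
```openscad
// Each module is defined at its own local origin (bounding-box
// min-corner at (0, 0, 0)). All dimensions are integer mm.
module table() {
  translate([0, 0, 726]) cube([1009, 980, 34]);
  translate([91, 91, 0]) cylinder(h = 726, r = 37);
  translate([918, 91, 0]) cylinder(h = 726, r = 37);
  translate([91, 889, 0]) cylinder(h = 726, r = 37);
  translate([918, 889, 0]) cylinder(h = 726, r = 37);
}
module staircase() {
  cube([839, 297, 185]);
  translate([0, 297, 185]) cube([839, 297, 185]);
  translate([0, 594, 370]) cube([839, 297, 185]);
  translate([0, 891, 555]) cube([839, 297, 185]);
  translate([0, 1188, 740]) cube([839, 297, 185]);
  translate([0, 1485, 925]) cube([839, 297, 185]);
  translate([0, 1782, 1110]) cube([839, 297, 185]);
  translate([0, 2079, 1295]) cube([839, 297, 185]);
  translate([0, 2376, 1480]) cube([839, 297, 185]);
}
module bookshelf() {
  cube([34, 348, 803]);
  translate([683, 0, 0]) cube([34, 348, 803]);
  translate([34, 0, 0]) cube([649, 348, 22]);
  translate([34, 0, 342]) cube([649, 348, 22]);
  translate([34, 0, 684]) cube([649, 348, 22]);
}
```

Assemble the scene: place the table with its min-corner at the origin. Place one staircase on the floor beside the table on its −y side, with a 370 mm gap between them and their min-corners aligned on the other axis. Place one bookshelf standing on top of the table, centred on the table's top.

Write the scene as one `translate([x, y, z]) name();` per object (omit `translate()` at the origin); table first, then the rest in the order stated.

table();
translate([0, -3043, 0]) staircase();
translate([146, 316, 760]) bookshelf();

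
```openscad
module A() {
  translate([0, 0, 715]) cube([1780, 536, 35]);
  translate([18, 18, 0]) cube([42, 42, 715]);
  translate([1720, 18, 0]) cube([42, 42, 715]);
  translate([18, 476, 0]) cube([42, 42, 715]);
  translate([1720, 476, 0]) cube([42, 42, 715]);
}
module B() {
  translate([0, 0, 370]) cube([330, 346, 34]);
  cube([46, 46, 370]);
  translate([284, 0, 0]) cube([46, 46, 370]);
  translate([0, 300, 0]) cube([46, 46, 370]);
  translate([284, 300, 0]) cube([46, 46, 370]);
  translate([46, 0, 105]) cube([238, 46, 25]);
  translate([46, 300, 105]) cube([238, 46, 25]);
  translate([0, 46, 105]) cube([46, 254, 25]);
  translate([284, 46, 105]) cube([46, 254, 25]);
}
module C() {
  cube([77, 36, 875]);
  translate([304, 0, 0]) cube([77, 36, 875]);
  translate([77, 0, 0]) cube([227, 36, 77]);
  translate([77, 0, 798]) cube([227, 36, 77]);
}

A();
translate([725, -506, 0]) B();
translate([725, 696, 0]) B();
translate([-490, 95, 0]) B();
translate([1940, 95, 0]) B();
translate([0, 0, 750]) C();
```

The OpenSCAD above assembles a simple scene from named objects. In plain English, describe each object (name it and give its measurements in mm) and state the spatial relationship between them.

A is a rectangular dining table. The top is 1780×536×35 mm with its upper surface at z = 750 mm. It stands on four 42×42 mm square legs, each inset 18 mm from the nearest pair of top edges, running from the floor to the underside of the top.

B is a simple wooden stool: a rectangular seat 330 mm (x) by 346 mm (y), 34 mm thick, top face at z = 404 mm, on four square legs, each 46×46 mm in cross-section. The legs rest on z = 0, each flush with a corner of the seat. Four stretchers, 46 mm wide and 25 mm tall, connect adjacent legs with their undersides at z = 105 mm, each running between the inner faces of the legs it joins and aligned with the legs' outer faces on the other axis.

C is a picture frame with a 227×721 mm rectangular opening (x by z) and a uniform 77 mm border on every side. Frame depth is 36 mm along y. It is built from two vertical stiles running the full outside height and two horizontal rails spanning the gap between the stiles.

Four stools sit around the table at the −y, +y, −x, +x sides. The picture frame is on top of the table.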